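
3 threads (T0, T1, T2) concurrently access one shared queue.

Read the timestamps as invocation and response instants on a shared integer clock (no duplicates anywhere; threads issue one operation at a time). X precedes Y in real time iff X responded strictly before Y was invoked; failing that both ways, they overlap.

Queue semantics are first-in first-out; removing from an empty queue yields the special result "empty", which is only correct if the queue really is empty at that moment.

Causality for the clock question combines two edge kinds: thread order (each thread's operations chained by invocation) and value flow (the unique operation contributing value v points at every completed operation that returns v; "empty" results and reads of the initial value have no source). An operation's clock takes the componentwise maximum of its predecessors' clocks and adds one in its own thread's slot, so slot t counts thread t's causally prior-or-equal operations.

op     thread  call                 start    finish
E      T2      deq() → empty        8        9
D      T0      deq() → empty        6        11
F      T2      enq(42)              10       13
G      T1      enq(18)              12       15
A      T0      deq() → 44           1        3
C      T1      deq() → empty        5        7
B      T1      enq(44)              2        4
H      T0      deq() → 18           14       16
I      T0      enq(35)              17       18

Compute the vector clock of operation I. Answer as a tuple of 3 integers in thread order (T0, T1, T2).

E (invocation 8): nothing precedes it; T2's component alone gives (0, 0, 1)
B (invocation 2): nothing precedes it; T1's component alone gives (0, 1, 0)
invoked at 10, F merges VC(E)=(0, 0, 1) and bumps T2's slot → (0, 0, 2)
invoked at 5, C merges VC(B)=(0, 1, 0) and bumps T1's slot → (0, 2, 0)
invoked at 1, A merges VC(B)=(0, 1, 0) and bumps T0's slot → (1, 1, 0)
invoked at 12, G merges VC(C)=(0, 2, 0) and bumps T1's slot → (0, 3, 0)
invoked at 6, D merges VC(A)=(1, 1, 0) and bumps T0's slot → (2, 1, 0)
invoked at 14, H merges VC(D)=(2, 1, 0), VC(G)=(0, 3, 0) and bumps T0's slot → (3, 3, 0)
invoked at 17, I merges VC(H)=(3, 3, 0) and bumps T0's slot → (4, 3, 0)
target: VC(I) = (4, 3, 0)

(4, 3, 0)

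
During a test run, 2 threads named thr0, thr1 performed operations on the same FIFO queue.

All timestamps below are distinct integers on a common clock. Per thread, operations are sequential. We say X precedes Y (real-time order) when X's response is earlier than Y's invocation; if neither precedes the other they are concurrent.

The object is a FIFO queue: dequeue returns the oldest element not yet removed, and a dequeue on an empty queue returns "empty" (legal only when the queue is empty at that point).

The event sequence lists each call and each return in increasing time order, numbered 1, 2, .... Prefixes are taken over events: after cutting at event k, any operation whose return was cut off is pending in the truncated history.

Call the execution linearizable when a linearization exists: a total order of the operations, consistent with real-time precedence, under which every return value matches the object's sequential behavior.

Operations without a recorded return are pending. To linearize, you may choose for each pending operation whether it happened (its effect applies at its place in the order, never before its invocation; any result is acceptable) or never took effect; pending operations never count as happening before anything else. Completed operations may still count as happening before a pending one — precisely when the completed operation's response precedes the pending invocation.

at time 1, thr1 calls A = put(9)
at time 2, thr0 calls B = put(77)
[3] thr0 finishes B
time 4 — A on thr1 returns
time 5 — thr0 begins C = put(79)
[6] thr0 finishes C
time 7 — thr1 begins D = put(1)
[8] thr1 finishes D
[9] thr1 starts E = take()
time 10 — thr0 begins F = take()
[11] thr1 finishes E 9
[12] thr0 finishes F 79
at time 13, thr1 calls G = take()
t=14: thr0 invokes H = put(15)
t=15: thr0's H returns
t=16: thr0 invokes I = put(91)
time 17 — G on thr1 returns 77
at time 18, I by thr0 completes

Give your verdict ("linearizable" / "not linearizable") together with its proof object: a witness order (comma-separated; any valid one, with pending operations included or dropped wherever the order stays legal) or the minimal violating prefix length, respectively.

the violation lands at event 12, F's response at time 12: events 1..11 linearize, events 1..12 do not
checked exhaustively: 4 real-time-consistent orders of 6 completed operations, zero legal FIFO queue replays
sample order A, B, C, D, E, F stalls at step 6 — F take() → 79 has no legal effect
sample order A, B, C, D, F, E stalls at step 5 — F take() → 79 has no legal effect

not linearizable — minimal violating prefix: 12 events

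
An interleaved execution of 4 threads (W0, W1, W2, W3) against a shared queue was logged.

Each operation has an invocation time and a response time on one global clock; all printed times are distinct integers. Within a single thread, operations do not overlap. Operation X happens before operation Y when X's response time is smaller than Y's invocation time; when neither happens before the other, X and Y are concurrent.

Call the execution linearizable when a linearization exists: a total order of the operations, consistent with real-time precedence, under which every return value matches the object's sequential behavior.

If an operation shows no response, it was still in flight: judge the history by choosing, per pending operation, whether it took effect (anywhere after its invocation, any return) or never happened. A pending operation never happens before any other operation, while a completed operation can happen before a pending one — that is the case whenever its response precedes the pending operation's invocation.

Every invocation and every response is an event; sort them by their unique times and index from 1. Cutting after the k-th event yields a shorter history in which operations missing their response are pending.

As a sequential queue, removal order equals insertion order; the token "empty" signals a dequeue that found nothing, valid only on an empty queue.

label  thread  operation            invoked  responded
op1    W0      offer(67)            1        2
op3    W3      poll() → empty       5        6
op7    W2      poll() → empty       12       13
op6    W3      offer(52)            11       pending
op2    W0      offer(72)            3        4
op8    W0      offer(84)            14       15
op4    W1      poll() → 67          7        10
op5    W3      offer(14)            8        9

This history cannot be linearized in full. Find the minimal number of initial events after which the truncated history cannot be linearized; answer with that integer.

6

one valid order for events 1..5 is op1, op2:
1. op1 offer(67), leaving queue <67>
2. op2 offer(72), leaving queue <67,72>
event 6 — op3's response, time 6 — after it, nothing linearizes
one such order, op1, op2, op3, breaks at step 3 where op3 poll() → empty is illegal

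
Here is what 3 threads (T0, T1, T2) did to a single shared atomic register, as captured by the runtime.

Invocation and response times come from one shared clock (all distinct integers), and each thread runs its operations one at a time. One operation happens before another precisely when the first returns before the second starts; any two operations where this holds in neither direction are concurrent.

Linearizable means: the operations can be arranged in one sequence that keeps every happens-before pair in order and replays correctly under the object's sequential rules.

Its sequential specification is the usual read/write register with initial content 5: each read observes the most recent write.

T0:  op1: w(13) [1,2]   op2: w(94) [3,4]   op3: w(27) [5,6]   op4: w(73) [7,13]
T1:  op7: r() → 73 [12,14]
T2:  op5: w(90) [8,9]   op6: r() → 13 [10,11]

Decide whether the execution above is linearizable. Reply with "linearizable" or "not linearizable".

events 1..10 are fine; event 11 — the response of op6 at time 11 — makes the prefix non-linearizable
the completed operations (5 total) allow one real-time order; the atomic register replay rejects it
no escape via the 1 pending operation (op4): every completion choice fails
take op1, op2, op3, op5, op6 (pending dropped): step 5 already fails, because op6 r() → 13 cannot occur there

not linearizable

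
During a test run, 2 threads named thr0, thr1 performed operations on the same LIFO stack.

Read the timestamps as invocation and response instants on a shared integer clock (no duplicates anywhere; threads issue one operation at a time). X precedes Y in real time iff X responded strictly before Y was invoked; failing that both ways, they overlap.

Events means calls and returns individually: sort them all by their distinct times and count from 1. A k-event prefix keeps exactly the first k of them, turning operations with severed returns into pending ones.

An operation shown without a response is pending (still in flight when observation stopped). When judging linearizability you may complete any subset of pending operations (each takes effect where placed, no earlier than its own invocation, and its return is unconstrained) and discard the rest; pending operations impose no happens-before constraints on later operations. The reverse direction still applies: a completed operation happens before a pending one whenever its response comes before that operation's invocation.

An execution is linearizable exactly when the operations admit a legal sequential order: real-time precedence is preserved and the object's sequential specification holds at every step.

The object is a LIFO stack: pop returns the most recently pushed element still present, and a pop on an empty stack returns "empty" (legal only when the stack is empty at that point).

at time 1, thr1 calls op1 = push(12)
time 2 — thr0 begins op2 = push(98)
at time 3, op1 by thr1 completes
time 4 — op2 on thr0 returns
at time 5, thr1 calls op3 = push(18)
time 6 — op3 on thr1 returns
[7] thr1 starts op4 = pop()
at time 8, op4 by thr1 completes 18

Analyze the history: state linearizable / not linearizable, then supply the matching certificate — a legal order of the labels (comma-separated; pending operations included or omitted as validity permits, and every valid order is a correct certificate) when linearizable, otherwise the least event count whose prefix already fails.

step 1: op1 push(12) — stack <12>
step 2: op2 push(98) — stack <12,98>
step 3: op3 push(18) — stack <12,98,18>
step 4: op4 pop() → 18 — stack <12,98>

linearizable — witness: op1, op2, op3, op4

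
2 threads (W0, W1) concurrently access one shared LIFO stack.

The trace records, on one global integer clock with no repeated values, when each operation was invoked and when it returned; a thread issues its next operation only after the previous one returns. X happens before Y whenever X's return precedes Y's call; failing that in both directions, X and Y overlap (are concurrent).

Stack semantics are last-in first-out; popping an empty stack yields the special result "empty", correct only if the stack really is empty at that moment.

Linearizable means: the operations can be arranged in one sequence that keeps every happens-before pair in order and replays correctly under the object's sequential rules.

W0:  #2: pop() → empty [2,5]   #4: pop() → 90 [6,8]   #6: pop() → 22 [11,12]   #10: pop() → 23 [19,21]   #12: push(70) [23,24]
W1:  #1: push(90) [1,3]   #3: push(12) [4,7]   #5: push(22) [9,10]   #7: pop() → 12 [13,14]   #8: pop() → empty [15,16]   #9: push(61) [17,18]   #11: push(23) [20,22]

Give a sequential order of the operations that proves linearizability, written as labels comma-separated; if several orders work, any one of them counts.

after step 1 (#2 pop() → empty): stack <>
after step 2 (#1 push(90)): stack <90>
after step 3 (#4 pop() → 90): stack <>
after step 4 (#3 push(12)): stack <12>
after step 5 (#5 push(22)): stack <12,22>
after step 6 (#6 pop() → 22): stack <12>
after step 7 (#7 pop() → 12): stack <>
after step 8 (#8 pop() → empty): stack <>
after step 9 (#9 push(61)): stack <61>
after step 10 (#11 push(23)): stack <61,23>
after step 11 (#10 pop() → 23): stack <61>
after step 12 (#12 push(70)): stack <61,70>

#2, #1, #4, #3, #5, #6, #7, #8, #9, #11, #10, #12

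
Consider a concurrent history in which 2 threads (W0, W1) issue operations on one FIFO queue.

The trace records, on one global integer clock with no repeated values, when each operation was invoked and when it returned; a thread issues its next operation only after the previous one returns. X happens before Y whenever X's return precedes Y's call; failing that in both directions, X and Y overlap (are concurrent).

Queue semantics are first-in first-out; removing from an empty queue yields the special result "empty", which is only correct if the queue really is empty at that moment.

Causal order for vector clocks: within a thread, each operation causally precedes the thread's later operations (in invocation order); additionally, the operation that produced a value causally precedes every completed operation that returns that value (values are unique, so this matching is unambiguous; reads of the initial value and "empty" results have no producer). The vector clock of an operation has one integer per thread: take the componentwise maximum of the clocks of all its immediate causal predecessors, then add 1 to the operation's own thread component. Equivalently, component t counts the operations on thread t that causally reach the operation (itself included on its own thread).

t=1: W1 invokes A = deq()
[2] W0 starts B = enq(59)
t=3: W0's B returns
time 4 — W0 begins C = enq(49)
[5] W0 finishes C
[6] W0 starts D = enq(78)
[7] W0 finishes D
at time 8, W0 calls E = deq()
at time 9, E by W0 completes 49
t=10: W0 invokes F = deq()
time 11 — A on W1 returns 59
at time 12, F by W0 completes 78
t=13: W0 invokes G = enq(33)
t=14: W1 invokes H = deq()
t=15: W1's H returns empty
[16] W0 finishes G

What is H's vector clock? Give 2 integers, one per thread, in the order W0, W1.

VC(B, invoked at 2): no causal predecessors; +1 on W0 → (1, 0)
VC(A, invoked at 1): max of VC(B)=(1, 0), then +1 on thread W1 → (1, 1)
VC(C, invoked at 4): max of VC(B)=(1, 0), then +1 on thread W0 → (2, 0)
VC(H, invoked at 14): max of VC(A)=(1, 1), then +1 on thread W1 → (1, 2)
VC(D, invoked at 6): max of VC(C)=(2, 0), then +1 on thread W0 → (3, 0)
VC(E, invoked at 8): max of VC(C)=(2, 0), VC(D)=(3, 0), then +1 on thread W0 → (4, 0)
VC(F, invoked at 10): max of VC(D)=(3, 0), VC(E)=(4, 0), then +1 on thread W0 → (5, 0)
VC(G, invoked at 13): max of VC(F)=(5, 0), then +1 on thread W0 → (6, 0)
target: VC(H) = (1, 2)

(1, 2)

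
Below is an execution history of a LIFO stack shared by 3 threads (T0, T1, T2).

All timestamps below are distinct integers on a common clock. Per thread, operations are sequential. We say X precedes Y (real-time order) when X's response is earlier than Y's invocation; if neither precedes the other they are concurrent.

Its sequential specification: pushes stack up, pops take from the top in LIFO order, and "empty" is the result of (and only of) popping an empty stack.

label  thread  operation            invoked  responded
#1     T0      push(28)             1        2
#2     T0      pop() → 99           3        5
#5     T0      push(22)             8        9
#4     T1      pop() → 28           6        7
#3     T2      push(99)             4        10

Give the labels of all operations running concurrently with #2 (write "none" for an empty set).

#3

#2 runs from 3 to 5; window-overlapping ops are concurrent
#1 [1,2]: before
#3 [4,10]: concurrent
#4 [6,7]: after
#5 [8,9]: after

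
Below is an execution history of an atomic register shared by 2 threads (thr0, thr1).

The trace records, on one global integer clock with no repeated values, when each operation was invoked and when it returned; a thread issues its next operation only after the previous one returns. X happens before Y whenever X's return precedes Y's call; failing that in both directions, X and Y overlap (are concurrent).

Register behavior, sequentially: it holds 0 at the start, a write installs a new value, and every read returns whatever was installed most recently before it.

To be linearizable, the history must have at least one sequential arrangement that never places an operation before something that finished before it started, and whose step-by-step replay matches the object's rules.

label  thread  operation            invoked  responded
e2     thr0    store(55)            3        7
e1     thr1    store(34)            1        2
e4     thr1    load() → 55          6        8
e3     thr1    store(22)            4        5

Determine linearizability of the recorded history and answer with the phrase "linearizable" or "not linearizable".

linearizable

witness order: e1, e3, e2, e4
after step 1 (e1 store(34)): value 34
after step 2 (e3 store(22)): value 22
after step 3 (e2 store(55)): value 55
after step 4 (e4 load() → 55): value 55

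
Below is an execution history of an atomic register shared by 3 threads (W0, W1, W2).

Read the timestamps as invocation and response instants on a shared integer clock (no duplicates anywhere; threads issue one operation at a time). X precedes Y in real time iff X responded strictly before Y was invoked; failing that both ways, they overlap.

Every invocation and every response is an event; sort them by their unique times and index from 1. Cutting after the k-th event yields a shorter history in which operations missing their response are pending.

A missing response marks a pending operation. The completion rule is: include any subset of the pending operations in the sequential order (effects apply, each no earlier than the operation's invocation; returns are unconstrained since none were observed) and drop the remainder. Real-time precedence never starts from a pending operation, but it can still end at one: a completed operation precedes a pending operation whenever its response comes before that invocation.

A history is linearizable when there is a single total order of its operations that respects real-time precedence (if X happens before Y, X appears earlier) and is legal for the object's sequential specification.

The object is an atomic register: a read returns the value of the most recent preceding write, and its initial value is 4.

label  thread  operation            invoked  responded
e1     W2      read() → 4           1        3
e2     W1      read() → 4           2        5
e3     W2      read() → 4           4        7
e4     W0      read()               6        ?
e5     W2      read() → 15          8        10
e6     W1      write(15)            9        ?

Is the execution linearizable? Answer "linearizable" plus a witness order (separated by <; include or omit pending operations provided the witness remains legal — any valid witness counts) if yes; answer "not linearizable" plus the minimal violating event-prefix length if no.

linearizable — witness: e1 < e2 < e3 < e4 < e6 < e5

1. e1 read() → 4, leaving value 4
2. e2 read() → 4, leaving value 4
3. e3 read() → 4, leaving value 4
4. e4 read() (pending, included), leaving value 4
5. e6 write(15) (pending, included), leaving value 15
6. e5 read() → 15, leaving value 15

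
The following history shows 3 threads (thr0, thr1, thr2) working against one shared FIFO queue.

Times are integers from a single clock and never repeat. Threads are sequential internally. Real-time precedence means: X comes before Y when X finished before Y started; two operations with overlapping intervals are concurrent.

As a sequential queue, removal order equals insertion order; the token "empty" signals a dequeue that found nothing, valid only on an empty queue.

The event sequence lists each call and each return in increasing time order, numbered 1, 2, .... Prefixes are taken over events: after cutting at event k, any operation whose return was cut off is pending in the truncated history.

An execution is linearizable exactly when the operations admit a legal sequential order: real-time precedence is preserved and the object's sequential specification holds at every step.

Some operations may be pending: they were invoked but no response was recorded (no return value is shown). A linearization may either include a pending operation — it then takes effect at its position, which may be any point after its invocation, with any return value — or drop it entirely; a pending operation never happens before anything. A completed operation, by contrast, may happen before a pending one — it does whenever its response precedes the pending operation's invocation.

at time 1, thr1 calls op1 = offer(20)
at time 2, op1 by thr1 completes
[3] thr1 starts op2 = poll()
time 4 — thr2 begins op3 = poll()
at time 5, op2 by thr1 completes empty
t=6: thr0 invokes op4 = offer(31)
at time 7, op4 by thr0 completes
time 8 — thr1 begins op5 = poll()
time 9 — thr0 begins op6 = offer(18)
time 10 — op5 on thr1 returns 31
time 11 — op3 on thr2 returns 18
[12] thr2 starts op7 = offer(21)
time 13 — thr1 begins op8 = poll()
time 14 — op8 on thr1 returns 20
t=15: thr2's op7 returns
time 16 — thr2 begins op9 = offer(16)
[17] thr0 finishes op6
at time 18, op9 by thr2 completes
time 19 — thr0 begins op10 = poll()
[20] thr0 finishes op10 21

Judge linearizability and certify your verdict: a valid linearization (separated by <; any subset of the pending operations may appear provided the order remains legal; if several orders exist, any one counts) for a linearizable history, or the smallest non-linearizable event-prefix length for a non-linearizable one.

through event 10 a valid linearization exists; event 11 (op3 responding at time 11) ends that
5 completed operations, 4 real-time-consistent orders — every FIFO queue replay fails
including or dropping the 1 pending operation (op6) in any combination fails
sample order op1, op2, op3, op4, op5 (pending dropped) stalls at step 2 — op2 poll() → empty has no legal effect
sample order op1, op2, op4, op3, op5 (pending dropped) stalls at step 2 — op2 poll() → empty has no legal effect

not linearizable — minimal violating prefix: 11 events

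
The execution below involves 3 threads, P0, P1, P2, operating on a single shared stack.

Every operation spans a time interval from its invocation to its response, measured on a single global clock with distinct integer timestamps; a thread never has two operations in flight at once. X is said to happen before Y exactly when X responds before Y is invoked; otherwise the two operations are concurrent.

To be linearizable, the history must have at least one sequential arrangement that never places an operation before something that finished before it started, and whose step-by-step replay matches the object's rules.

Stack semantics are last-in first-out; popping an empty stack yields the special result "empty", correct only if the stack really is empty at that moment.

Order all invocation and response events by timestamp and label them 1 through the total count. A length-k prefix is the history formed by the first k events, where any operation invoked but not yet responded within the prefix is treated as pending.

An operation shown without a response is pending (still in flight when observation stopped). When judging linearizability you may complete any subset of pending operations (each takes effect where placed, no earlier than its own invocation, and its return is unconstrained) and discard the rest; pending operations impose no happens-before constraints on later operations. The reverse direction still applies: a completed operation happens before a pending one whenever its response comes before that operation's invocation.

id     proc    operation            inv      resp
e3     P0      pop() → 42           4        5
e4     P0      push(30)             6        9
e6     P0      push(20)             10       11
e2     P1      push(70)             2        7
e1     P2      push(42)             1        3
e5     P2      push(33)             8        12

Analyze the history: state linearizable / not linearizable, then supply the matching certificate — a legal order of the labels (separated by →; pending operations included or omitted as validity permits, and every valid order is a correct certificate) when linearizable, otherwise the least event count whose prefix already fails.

after step 1 (e1 push(42)): stack <42>
after step 2 (e3 pop() → 42): stack <>
after step 3 (e2 push(70)): stack <70>
after step 4 (e4 push(30)): stack <70,30>
after step 5 (e5 push(33)): stack <70,30,33>
after step 6 (e6 push(20)): stack <70,30,33,20>

linearizable — witness: e1 → e3 → e2 → e4 → e5 → e6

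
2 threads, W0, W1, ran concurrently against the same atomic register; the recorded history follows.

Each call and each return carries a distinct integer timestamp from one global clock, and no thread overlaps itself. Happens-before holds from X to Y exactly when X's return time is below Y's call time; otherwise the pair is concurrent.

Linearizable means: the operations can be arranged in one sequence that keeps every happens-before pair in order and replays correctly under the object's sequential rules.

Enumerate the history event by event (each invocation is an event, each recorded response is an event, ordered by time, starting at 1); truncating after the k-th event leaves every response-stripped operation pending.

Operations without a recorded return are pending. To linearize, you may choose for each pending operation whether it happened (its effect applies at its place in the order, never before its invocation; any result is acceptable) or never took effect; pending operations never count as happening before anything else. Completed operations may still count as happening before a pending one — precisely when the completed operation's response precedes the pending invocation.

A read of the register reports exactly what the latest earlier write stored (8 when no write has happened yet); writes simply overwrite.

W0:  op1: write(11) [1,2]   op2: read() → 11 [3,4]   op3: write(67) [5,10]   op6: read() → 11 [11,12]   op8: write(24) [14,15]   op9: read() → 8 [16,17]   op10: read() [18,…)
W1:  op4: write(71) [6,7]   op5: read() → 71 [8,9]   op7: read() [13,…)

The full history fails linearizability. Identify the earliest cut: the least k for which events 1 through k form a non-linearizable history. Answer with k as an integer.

a valid linearization of events 1..11 exists, for instance op1, op2, op3, op4, op5:
after step 1 (op1 write(11)): value 11
after step 2 (op2 read() → 11): value 11
after step 3 (op3 write(67)): value 67
after step 4 (op4 write(71)): value 71
after step 5 (op5 read() → 71): value 71
with event 12 included (op6 responding at time 12), all real-time-consistent orders fail
for example op1, op2, op3, op4, op5, op6 fails at step 6: op6 read() → 11 is not legal there
for example op1, op2, op4, op3, op5, op6 fails at step 5: op5 read() → 71 is not legal there

12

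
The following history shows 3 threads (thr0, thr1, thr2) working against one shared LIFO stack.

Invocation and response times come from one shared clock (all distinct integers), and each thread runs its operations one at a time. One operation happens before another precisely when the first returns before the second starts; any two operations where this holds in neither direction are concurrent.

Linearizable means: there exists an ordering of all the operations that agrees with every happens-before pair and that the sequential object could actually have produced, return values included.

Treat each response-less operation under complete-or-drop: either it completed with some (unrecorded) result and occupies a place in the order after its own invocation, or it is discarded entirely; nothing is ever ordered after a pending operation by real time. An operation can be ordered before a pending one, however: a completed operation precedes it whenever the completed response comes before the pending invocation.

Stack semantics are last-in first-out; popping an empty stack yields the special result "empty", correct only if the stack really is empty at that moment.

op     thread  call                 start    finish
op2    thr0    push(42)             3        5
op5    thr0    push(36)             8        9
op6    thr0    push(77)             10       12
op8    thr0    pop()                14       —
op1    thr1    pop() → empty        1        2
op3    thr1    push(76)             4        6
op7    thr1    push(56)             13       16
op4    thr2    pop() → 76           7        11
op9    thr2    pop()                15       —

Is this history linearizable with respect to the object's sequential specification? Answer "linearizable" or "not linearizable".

witness order: op1, op2, op3, op4, op5, op6, op7
after step 1 (op1 pop() → empty): stack <>
after step 2 (op2 push(42)): stack <42>
after step 3 (op3 push(76)): stack <42,76>
after step 4 (op4 pop() → 76): stack <42>
after step 5 (op5 push(36)): stack <42,36>
after step 6 (op6 push(77)): stack <42,36,77>
after step 7 (op7 push(56)): stack <42,36,77,56>

linearizable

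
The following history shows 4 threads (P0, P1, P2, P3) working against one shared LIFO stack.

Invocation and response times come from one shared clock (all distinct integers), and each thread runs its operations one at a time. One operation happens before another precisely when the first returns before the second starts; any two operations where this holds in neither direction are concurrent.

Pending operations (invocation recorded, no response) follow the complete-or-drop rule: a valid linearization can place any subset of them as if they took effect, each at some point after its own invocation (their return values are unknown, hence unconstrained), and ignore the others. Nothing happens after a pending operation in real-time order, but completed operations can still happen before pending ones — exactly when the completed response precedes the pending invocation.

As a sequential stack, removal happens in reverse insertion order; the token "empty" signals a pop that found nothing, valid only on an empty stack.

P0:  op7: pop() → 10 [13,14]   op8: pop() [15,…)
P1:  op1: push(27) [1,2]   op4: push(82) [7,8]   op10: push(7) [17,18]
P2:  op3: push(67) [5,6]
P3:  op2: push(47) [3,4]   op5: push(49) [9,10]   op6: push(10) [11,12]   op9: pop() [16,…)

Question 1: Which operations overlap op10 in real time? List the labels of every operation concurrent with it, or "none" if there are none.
Answer: op8, op9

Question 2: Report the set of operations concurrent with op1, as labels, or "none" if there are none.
Answer: none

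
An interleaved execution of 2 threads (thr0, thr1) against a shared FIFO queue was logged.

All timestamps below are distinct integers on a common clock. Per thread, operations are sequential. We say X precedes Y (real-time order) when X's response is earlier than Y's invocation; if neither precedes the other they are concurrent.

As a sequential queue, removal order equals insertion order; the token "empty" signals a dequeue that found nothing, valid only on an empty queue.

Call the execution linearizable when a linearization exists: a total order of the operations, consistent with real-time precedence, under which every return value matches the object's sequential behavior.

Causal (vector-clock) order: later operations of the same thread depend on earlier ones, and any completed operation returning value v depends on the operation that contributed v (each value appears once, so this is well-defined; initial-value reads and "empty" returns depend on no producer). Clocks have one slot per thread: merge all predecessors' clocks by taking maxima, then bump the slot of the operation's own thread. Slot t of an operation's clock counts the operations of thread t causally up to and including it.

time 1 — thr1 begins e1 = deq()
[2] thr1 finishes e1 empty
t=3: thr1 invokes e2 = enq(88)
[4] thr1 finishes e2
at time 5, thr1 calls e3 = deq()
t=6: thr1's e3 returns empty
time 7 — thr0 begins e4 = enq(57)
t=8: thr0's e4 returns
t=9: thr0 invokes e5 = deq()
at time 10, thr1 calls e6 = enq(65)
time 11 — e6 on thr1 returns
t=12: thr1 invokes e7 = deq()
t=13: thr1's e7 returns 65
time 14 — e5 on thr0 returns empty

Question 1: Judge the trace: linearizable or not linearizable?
cut after 5 events: linearizable; cut after 6 events (e3 responds, time 6): not linearizable
a single order respects real time; the 3 completed FIFO queue operations fail replay along it
e.g. e1, e2, e3: illegal at step 3, since e3 deq() → empty cannot apply there

not linearizable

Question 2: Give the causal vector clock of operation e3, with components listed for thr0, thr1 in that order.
Answer: (0, 3)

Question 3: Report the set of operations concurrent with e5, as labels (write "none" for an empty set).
Answer: e6, e7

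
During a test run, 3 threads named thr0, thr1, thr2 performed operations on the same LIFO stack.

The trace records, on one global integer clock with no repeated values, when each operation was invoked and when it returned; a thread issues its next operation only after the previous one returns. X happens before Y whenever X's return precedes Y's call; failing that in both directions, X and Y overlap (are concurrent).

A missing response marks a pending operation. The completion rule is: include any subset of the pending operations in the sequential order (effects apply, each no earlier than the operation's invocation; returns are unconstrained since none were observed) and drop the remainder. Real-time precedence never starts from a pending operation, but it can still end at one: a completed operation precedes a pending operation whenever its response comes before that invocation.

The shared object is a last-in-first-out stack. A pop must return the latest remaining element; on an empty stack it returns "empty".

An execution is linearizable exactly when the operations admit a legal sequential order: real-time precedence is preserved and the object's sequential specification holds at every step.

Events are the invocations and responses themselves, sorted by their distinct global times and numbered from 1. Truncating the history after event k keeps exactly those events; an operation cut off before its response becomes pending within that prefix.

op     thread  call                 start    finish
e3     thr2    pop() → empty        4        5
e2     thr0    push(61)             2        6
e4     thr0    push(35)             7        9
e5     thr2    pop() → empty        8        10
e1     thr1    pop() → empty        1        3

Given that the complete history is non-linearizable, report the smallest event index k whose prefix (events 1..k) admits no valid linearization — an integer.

10

events 1..9 are still linearizable — one witness is e1, e3, e2, e4:
step 1: e1 pop() → empty — stack <>
step 2: e3 pop() → empty — stack <>
step 3: e2 push(61) — stack <61>
step 4: e4 push(35) — stack <61,35>
at event 10 (e5's time-10 response) nothing linearizes any more
sample order e1, e2, e3, e4, e5 stalls at step 3 — e3 pop() → empty has no legal effect
sample order e1, e2, e3, e5, e4 stalls at step 3 — e3 pop() → empty has no legal effect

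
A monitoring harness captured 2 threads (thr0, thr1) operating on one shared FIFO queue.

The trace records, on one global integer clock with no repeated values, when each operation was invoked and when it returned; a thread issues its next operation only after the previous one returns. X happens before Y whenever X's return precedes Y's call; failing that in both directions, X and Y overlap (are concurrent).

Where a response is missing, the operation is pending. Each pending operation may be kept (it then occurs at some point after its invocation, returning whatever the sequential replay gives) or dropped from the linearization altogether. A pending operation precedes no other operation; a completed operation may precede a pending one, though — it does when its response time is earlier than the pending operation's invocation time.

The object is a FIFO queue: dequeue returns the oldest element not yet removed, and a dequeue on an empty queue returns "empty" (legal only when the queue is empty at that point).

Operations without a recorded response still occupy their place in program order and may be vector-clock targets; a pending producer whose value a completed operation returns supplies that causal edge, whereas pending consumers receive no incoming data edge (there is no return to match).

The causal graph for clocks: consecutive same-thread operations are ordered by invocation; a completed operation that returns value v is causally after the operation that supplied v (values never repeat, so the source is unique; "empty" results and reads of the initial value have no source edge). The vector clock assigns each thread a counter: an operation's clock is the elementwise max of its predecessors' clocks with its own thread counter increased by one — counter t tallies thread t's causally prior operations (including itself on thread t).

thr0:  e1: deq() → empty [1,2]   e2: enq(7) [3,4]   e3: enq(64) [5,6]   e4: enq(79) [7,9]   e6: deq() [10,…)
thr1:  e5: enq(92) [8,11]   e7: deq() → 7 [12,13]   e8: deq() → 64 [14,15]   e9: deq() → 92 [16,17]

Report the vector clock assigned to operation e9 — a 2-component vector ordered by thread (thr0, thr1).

(3, 4)

invoked at 8, e5 has no predecessors; its own thr1 bump gives (0, 1)
invoked at 1, e1 has no predecessors; its own thr0 bump gives (1, 0)
invoked at 3, e2 merges VC(e1)=(1, 0) and bumps thr0's slot → (2, 0)
invoked at 5, e3 merges VC(e2)=(2, 0) and bumps thr0's slot → (3, 0)
invoked at 12, e7 merges VC(e2)=(2, 0), VC(e5)=(0, 1) and bumps thr1's slot → (2, 2)
invoked at 7, e4 merges VC(e3)=(3, 0) and bumps thr0's slot → (4, 0)
invoked at 10, e6 merges VC(e4)=(4, 0) and bumps thr0's slot → (5, 0)
invoked at 14, e8 merges VC(e3)=(3, 0), VC(e7)=(2, 2) and bumps thr1's slot → (3, 3)
invoked at 16, e9 merges VC(e5)=(0, 1), VC(e8)=(3, 3) and bumps thr1's slot → (3, 4)
target: VC(e9) = (3, 4)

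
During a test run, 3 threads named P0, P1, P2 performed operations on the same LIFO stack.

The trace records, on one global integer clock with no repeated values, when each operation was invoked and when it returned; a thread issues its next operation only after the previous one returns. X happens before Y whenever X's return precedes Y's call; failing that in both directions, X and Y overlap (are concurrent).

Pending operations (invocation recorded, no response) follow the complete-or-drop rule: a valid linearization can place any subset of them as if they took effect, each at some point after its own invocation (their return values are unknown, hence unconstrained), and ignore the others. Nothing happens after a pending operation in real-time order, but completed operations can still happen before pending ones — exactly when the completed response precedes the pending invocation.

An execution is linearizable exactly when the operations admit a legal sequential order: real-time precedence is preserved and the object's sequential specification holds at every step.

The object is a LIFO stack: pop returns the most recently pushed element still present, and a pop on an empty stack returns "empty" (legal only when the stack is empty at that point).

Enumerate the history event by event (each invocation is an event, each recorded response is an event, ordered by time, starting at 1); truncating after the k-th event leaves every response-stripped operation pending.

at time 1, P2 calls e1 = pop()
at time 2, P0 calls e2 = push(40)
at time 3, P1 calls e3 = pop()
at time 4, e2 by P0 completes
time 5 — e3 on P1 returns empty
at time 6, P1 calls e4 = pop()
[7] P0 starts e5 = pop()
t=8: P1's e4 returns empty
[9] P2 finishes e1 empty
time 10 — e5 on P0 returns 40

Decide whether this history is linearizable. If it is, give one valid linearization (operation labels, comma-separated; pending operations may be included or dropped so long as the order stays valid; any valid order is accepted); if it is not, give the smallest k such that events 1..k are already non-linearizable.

linearizable — witness: e1, e3, e2, e5, e4

step 1: e1 pop() → empty — stack <>
step 2: e3 pop() → empty — stack <>
step 3: e2 push(40) — stack <40>
step 4: e5 pop() → 40 — stack <>
step 5: e4 pop() → empty — stack <>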